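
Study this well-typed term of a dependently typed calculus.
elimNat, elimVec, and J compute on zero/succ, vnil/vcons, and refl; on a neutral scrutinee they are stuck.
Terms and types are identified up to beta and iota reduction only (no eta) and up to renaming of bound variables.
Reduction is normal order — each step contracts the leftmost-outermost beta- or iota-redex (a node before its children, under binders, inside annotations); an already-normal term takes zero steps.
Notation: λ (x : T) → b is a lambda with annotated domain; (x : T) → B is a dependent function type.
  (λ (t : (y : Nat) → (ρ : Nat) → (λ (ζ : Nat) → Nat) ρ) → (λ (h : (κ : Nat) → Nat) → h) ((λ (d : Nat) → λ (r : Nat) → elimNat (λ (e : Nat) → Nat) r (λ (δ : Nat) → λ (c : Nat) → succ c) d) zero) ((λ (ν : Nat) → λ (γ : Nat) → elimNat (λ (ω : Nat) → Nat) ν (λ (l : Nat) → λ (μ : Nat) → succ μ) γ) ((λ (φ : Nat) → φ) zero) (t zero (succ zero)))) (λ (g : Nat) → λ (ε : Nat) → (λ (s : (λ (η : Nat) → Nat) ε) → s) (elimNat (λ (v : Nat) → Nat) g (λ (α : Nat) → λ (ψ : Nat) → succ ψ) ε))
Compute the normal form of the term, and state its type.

reduced normal form:
  succ zero
type:
  Nat


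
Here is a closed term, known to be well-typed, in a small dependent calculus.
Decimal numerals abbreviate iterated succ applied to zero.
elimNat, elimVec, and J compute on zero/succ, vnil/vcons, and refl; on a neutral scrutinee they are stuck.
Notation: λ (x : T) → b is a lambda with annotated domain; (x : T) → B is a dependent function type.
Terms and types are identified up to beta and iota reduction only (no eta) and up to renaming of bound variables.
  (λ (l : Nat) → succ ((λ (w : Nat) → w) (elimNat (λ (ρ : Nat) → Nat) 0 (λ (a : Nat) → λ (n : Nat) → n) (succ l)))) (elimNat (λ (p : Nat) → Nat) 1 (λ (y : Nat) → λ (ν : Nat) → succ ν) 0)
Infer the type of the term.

inferred type:
  Nat


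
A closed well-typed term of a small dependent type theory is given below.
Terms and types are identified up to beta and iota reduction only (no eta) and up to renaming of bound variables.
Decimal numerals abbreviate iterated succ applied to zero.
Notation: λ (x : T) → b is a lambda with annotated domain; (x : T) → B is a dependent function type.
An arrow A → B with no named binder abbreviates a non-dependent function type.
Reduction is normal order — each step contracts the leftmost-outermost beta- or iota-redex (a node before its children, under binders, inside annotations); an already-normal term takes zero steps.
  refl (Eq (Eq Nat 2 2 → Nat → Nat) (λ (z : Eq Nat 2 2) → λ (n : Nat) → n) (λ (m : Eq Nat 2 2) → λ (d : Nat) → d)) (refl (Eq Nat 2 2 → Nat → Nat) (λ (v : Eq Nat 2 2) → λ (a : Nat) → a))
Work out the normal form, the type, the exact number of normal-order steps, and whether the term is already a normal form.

resulting normal form:
  refl (Eq (Eq Nat 2 2 → Nat → Nat) (λ (z : Eq Nat 2 2) → λ (n : Nat) → n) (λ (m : Eq Nat 2 2) → λ (d : Nat) → d)) (refl (Eq Nat 2 2 → Nat → Nat) (λ (v : Eq Nat 2 2) → λ (a : Nat) → a))
the term's type:
  Eq (Eq (Eq Nat 2 2 → Nat → Nat) (λ (z : Eq Nat 2 2) → λ (n : Nat) → n) (λ (m : Eq Nat 2 2) → λ (d : Nat) → d)) (refl (Eq Nat 2 2 → Nat → Nat) (λ (v : Eq Nat 2 2) → λ (a : Nat) → a)) (refl (Eq Nat 2 2 → Nat → Nat) (λ (q : Eq Nat 2 2) → λ (τ : Nat) → τ))
normal-order step count: 0
term was already normal: yes


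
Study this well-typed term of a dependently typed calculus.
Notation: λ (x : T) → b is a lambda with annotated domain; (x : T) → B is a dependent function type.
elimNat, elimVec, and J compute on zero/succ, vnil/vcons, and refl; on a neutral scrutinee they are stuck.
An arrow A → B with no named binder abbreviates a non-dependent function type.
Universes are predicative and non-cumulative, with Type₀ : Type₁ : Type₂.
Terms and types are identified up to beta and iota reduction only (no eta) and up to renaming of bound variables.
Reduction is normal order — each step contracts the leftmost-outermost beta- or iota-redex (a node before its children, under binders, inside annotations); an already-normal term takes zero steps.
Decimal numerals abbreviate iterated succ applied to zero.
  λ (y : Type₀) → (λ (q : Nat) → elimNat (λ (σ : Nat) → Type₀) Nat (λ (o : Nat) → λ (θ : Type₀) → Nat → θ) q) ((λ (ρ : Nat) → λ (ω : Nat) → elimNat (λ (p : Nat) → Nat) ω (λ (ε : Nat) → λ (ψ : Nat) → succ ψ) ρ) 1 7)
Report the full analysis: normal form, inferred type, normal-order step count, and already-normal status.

reduced normal form:
  λ (y : Type₀) → Nat → Nat → Nat → Nat → Nat → Nat → Nat → Nat → Nat
the term's type:
  Type₀ → Type₀
normal-order step count: 32
started in normal form: no
first redex: a beta-redex


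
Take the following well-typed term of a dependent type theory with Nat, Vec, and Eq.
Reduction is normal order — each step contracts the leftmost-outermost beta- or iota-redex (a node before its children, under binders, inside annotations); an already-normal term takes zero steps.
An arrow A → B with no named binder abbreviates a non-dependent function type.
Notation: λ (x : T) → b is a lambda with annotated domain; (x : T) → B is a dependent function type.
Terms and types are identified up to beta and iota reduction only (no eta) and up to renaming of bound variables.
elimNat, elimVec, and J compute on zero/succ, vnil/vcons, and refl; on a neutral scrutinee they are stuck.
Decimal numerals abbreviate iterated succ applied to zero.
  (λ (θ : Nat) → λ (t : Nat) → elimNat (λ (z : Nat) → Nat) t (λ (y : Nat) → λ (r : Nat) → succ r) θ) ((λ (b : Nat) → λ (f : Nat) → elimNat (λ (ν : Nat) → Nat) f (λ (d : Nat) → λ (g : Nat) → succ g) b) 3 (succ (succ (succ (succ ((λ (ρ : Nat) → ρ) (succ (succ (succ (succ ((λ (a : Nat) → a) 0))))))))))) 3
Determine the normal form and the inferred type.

resulting normal form:
  14
inferred type:
  Nat


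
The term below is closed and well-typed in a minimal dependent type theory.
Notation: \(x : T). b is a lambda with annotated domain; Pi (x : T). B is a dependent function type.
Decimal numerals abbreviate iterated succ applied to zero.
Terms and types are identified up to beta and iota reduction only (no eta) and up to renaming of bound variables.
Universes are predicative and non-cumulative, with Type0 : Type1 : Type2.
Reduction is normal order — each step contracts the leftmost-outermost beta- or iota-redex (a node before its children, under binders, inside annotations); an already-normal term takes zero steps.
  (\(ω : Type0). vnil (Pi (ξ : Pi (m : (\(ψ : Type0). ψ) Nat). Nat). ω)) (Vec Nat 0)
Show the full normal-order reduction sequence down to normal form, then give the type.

normal-order reduction:
  (\(ω : Type0). vnil (Pi (ξ : Pi (m : (\(ψ : Type0). ψ) Nat). Nat). ω)) (Vec Nat 0)
  ~> vnil (Pi (ω : Pi (ξ : (\(m : Type0). m) Nat). Nat). Vec Nat 0)
  ~> vnil (Pi (ω : Pi (ξ : Nat). Nat). Vec Nat 0)
inferred type:
  Vec (Pi (ω : Pi (ξ : Nat). Nat). Vec Nat 0) 0


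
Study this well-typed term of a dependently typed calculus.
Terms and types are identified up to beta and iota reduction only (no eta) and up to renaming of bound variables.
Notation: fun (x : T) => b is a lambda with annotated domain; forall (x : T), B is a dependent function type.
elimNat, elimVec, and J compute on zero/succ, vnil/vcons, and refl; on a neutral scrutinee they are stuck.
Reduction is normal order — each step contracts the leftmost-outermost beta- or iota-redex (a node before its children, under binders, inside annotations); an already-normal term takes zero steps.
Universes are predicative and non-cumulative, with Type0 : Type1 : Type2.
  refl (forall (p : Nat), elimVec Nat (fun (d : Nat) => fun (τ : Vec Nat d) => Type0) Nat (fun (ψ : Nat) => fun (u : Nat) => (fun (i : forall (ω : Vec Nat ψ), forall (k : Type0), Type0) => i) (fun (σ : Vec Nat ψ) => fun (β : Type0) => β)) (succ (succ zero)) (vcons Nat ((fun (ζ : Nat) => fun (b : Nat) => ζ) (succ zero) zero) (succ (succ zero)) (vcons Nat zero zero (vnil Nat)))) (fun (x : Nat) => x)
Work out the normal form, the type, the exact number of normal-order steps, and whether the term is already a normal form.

resulting normal form:
  refl (forall (p : Nat), Nat) (fun (d : Nat) => d)
the term's type:
  Eq (forall (p : Nat), Nat) (fun (d : Nat) => d) (fun (τ : Nat) => τ)
steps to reach normal form (normal order): 13
started in normal form: no
first contracted redex: an elimVec iota-redex


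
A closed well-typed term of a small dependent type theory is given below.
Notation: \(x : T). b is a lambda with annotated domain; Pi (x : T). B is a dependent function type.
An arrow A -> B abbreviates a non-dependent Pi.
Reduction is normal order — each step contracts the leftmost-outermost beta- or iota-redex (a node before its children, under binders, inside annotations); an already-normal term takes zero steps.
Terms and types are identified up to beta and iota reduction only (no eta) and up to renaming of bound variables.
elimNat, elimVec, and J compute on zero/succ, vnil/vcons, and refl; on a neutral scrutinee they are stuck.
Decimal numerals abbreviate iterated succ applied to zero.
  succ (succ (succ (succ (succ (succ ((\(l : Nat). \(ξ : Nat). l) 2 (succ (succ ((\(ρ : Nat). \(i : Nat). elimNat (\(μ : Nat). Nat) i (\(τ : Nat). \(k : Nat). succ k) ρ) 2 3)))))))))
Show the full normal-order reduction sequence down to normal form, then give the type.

normal-order reduction:
  succ (succ (succ (succ (succ (succ ((\(l : Nat). \(ξ : Nat). l) 2 (succ (succ ((\(ρ : Nat). \(i : Nat). elimNat (\(μ : Nat). Nat) i (\(τ : Nat). \(k : Nat). succ k) ρ) 2 3)))))))))
  ~> succ (succ (succ (succ (succ (succ ((\(l : Nat). 2) (succ (succ ((\(ξ : Nat). \(ρ : Nat). elimNat (\(i : Nat). Nat) ρ (\(μ : Nat). \(τ : Nat). succ τ) ξ) 2 3)))))))))
  ~> 8
inferred type:
  Nat


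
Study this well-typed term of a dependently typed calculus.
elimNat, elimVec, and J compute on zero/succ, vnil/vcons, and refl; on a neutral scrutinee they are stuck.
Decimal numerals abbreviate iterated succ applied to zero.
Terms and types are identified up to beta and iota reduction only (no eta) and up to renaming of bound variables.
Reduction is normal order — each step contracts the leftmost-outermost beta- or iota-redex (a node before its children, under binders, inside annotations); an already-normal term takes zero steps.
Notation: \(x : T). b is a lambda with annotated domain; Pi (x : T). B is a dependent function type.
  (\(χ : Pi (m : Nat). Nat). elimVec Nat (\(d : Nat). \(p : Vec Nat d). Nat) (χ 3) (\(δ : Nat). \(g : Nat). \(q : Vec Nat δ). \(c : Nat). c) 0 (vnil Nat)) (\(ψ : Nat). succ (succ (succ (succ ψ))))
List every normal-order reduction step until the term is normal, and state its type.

normal-order reduction:
  (\(χ : Pi (m : Nat). Nat). elimVec Nat (\(d : Nat). \(p : Vec Nat d). Nat) (χ 3) (\(δ : Nat). \(g : Nat). \(q : Vec Nat δ). \(c : Nat). c) 0 (vnil Nat)) (\(ψ : Nat). succ (succ (succ (succ ψ))))
  ~> elimVec Nat (\(χ : Nat). \(m : Vec Nat χ). Nat) ((\(d : Nat). succ (succ (succ (succ d)))) 3) (\(p : Nat). \(δ : Nat). \(g : Vec Nat p). \(q : Nat). q) 0 (vnil Nat)
  ~> (\(χ : Nat). succ (succ (succ (succ χ)))) 3
  ~> 7
the term's type:
  Nat


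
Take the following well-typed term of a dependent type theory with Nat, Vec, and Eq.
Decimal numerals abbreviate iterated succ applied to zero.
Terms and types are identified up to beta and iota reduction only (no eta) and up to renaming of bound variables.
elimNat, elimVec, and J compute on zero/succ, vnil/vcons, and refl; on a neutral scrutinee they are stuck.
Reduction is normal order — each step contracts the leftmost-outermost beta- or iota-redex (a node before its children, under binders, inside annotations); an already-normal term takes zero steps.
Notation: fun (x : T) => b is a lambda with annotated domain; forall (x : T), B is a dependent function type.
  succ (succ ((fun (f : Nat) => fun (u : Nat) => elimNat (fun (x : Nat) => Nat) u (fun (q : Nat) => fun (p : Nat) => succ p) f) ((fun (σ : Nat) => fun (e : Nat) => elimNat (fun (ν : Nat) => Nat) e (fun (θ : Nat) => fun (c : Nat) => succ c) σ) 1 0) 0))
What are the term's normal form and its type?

normal form:
  3
type:
  Nat


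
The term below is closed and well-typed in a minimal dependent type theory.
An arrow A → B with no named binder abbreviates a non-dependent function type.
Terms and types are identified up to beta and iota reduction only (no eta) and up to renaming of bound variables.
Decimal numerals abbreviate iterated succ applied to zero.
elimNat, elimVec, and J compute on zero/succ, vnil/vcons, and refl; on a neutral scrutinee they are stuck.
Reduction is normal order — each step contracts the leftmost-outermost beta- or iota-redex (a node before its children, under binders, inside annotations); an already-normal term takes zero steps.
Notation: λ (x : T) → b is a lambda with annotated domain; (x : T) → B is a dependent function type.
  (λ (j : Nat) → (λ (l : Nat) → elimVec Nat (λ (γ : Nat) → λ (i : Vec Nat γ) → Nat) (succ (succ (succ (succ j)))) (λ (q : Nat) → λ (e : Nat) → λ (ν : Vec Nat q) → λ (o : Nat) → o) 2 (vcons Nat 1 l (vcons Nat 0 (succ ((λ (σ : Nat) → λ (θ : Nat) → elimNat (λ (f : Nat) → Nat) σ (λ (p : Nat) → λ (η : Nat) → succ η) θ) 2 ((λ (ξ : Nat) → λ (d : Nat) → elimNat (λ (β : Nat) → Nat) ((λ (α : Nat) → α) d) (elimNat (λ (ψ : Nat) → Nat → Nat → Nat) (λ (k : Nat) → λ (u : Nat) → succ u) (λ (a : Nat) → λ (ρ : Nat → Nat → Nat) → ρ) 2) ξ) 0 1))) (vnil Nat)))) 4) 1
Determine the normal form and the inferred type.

resulting normal form:
  5
type:
  Nat
observation: contracting a beta-redex first, the term normalizes in 13 steps.


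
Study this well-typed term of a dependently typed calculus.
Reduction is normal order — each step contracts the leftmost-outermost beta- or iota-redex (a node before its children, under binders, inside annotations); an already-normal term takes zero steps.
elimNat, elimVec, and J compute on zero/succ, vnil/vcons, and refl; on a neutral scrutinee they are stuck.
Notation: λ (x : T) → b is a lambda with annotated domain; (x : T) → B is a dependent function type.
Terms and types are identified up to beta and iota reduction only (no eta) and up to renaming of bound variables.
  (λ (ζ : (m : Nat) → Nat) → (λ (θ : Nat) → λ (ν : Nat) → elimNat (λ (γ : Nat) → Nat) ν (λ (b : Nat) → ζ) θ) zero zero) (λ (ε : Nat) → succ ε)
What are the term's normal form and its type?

resulting normal form:
  zero
type:
  Nat


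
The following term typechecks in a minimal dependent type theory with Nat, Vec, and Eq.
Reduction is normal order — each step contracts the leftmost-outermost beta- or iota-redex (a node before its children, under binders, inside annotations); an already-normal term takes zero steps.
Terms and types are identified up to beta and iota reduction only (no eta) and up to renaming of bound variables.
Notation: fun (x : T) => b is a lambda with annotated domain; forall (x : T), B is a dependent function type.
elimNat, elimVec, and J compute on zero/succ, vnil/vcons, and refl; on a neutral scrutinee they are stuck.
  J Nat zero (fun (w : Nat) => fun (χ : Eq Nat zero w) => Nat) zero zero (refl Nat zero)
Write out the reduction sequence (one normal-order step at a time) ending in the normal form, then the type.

normal-order reduction:
  J Nat zero (fun (w : Nat) => fun (χ : Eq Nat zero w) => Nat) zero zero (refl Nat zero)
  ~> zero
inferred type:
  Nat


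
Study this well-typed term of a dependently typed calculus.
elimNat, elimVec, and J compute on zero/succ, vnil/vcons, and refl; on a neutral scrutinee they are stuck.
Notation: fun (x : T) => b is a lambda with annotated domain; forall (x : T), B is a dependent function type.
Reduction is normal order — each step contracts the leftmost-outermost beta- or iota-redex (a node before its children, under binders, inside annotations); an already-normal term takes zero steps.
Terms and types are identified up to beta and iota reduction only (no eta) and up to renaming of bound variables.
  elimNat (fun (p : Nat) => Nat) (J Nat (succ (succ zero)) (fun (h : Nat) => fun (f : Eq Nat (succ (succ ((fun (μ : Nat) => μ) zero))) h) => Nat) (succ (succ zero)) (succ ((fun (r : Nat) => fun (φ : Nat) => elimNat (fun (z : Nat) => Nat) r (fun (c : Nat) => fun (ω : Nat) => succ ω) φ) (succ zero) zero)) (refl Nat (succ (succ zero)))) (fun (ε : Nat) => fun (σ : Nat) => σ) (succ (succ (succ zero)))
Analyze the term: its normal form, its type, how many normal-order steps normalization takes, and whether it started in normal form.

normal form:
  succ (succ zero)
the term's type:
  Nat
reduction steps (normal order): 11
term was already normal: no
first contracted redex: an elimNat iota-redex


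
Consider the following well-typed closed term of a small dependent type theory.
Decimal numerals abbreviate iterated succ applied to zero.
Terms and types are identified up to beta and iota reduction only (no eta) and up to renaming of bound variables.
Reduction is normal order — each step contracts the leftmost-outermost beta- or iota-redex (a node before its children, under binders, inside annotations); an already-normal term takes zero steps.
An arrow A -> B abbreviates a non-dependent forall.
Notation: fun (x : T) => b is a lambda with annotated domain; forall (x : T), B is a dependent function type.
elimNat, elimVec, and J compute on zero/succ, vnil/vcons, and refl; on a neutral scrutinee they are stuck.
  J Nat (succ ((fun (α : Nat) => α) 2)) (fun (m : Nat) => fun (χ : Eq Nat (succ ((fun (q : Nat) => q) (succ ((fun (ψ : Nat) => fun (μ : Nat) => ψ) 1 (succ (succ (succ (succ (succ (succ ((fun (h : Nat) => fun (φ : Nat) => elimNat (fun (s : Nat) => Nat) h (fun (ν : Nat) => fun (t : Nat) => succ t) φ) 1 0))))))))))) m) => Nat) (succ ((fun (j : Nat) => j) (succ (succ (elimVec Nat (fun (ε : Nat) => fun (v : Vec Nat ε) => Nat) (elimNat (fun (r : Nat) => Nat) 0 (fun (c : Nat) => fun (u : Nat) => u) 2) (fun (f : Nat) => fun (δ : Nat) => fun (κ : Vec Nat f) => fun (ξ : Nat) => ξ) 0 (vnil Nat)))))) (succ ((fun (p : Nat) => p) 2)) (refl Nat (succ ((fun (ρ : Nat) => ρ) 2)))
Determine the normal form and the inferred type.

normal form:
  3
inferred type:
  Nat


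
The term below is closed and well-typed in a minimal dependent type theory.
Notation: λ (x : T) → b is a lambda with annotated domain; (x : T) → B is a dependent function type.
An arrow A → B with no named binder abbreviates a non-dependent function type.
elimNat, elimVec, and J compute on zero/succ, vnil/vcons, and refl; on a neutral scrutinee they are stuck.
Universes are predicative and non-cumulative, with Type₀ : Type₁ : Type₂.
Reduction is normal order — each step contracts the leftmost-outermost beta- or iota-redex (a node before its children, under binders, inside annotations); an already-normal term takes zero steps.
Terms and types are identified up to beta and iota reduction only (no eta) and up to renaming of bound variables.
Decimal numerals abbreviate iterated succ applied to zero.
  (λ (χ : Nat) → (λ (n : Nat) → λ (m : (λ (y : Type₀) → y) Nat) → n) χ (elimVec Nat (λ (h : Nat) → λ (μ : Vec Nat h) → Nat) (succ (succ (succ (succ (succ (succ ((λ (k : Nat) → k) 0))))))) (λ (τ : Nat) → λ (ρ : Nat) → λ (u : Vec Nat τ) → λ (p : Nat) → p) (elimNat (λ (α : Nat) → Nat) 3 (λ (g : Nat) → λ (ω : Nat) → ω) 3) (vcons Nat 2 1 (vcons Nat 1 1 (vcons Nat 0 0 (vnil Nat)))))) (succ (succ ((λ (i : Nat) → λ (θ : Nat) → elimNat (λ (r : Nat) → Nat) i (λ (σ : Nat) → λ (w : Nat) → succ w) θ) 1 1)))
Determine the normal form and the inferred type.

reduced normal form:
  4
type:
  Nat
observation: reduction starts at a beta-redex, and 9 normal-order steps reach the normal form.


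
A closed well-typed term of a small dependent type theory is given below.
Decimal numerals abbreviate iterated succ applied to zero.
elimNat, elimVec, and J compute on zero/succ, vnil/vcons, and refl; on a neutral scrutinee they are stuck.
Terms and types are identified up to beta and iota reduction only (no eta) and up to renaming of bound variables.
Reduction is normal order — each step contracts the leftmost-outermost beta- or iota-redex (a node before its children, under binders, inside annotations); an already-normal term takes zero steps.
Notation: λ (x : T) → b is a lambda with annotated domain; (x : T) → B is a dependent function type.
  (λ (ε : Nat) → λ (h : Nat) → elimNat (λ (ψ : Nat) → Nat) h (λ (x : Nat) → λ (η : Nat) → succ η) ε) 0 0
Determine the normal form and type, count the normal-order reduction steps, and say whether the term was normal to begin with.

normal form:
  0
inferred type:
  Nat
normal-order step count: 3
started in normal form: no
first redex: a beta-redex


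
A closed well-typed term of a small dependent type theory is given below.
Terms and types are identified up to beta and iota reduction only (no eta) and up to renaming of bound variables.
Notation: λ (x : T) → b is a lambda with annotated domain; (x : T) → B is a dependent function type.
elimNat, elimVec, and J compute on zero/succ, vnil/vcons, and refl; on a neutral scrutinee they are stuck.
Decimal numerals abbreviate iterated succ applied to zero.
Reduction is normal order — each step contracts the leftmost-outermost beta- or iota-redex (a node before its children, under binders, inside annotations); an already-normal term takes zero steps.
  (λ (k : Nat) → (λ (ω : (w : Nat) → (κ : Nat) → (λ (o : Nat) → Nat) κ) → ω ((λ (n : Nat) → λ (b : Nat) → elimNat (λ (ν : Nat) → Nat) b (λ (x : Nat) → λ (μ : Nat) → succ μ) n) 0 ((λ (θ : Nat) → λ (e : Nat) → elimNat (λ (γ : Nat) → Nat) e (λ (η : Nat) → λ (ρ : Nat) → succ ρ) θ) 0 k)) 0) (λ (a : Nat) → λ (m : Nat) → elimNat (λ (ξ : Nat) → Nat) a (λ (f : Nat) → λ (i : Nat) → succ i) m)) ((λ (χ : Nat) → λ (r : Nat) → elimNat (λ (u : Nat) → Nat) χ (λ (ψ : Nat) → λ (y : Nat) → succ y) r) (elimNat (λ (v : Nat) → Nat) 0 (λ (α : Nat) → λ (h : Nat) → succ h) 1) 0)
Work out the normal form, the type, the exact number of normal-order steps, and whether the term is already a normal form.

normal form:
  1
type:
  Nat
normal-order step count: 18
started in normal form: no
first contracted redex: a beta-redex


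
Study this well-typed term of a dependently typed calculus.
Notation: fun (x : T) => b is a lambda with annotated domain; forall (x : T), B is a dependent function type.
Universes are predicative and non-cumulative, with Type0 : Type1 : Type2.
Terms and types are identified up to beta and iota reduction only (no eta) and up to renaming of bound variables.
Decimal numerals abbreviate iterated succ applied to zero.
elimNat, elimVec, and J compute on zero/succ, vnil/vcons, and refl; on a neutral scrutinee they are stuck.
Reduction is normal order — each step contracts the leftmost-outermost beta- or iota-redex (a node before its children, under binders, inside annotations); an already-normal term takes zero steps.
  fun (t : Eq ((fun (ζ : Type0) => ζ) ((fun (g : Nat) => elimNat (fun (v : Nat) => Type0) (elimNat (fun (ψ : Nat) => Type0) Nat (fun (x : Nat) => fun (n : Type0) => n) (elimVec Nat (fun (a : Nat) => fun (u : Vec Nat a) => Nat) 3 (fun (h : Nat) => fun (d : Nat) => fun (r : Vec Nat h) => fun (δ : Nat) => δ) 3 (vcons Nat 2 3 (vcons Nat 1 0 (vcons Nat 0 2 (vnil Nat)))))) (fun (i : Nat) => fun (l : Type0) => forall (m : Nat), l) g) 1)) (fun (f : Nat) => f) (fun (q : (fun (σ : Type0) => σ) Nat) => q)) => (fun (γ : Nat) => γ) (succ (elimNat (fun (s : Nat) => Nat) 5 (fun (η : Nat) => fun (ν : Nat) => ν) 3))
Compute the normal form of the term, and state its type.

normal form:
  fun (t : Eq (forall (ζ : Nat), Nat) (fun (g : Nat) => g) (fun (v : Nat) => v)) => 6
type:
  forall (t : Eq (forall (ζ : Nat), Nat) (fun (g : Nat) => g) (fun (v : Nat) => v)), Nat


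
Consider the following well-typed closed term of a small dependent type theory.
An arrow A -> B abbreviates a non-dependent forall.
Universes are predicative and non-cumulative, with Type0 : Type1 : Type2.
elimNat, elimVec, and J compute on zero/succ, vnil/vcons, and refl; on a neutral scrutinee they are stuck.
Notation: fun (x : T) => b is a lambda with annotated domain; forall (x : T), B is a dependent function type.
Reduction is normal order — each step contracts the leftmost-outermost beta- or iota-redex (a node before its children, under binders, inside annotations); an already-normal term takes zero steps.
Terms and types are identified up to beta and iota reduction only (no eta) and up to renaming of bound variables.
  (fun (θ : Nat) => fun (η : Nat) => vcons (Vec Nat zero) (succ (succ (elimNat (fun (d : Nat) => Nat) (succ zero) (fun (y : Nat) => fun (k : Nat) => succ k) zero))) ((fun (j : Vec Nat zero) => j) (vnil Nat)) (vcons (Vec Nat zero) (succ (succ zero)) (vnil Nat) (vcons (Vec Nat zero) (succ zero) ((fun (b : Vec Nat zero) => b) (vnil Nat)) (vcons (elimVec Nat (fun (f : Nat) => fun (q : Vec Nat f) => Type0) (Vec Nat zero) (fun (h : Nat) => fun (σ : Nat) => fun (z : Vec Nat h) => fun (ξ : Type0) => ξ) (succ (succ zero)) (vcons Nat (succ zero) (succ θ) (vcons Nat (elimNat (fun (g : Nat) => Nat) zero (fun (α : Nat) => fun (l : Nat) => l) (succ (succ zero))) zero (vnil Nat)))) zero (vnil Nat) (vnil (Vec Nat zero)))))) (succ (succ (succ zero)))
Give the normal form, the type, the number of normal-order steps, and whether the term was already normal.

reduced normal form:
  fun (θ : Nat) => vcons (Vec Nat zero) (succ (succ (succ zero))) (vnil Nat) (vcons (Vec Nat zero) (succ (succ zero)) (vnil Nat) (vcons (Vec Nat zero) (succ zero) (vnil Nat) (vcons (Vec Nat zero) zero (vnil Nat) (vnil (Vec Nat zero)))))
the term's type:
  Nat -> Vec (Vec Nat zero) (succ (succ (succ (succ zero))))
reduction steps (normal order): 15
started in normal form: no
first contracted redex: a beta-redex


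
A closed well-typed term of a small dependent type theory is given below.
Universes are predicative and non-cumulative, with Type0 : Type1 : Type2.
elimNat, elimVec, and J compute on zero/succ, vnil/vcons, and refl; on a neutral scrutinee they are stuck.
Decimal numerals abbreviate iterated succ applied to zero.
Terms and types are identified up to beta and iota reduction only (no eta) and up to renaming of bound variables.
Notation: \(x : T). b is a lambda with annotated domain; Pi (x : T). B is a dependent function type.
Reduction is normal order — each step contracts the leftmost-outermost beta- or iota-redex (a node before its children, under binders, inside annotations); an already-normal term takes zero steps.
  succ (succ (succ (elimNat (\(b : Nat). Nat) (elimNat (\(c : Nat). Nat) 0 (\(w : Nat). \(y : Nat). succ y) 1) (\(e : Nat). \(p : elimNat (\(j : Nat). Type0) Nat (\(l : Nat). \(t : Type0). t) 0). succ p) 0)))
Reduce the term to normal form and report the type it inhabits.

reduced normal form:
  4
type:
  Nat


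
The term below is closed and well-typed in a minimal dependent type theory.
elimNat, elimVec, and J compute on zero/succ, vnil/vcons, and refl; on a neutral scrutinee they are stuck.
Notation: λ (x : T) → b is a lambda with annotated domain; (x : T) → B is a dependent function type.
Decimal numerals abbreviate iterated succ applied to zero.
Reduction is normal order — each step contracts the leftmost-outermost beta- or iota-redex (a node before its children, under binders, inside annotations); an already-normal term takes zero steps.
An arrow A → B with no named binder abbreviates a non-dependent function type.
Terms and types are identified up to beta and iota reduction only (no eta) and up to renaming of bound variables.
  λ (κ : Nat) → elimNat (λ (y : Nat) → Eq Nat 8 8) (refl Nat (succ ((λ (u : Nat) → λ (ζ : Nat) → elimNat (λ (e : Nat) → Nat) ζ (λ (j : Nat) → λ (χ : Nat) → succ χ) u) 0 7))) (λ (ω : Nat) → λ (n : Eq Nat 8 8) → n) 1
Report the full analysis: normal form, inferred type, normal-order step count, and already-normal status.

normal form:
  λ (κ : Nat) → refl Nat 8
type:
  Nat → Eq Nat 8 8
normal-order step count: 7
term was already normal: no
first redex: an elimNat iota-redex


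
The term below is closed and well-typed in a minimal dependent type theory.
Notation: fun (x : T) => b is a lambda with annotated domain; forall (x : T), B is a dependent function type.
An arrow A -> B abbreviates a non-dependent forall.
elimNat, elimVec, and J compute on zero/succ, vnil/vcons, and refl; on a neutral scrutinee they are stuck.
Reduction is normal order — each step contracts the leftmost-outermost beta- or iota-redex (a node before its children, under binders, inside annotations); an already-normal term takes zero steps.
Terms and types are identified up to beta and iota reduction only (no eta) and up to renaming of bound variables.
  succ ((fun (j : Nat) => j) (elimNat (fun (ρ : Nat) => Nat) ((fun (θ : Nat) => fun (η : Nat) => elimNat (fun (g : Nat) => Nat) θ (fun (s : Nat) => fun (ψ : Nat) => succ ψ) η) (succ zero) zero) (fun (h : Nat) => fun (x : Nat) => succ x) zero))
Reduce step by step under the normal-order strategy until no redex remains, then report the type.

normal-order reduction:
  succ ((fun (j : Nat) => j) (elimNat (fun (ρ : Nat) => Nat) ((fun (θ : Nat) => fun (η : Nat) => elimNat (fun (g : Nat) => Nat) θ (fun (s : Nat) => fun (ψ : Nat) => succ ψ) η) (succ zero) zero) (fun (h : Nat) => fun (x : Nat) => succ x) zero))
  ~> succ (elimNat (fun (j : Nat) => Nat) ((fun (ρ : Nat) => fun (θ : Nat) => elimNat (fun (η : Nat) => Nat) ρ (fun (g : Nat) => fun (s : Nat) => succ s) θ) (succ zero) zero) (fun (ψ : Nat) => fun (h : Nat) => succ h) zero)
  ~> succ ((fun (j : Nat) => fun (ρ : Nat) => elimNat (fun (θ : Nat) => Nat) j (fun (η : Nat) => fun (g : Nat) => succ g) ρ) (succ zero) zero)
  ~> succ ((fun (j : Nat) => elimNat (fun (ρ : Nat) => Nat) (succ zero) (fun (θ : Nat) => fun (η : Nat) => succ η) j) zero)
  ~> succ (elimNat (fun (j : Nat) => Nat) (succ zero) (fun (ρ : Nat) => fun (θ : Nat) => succ θ) zero)
  ~> succ (succ zero)
type:
  Nat


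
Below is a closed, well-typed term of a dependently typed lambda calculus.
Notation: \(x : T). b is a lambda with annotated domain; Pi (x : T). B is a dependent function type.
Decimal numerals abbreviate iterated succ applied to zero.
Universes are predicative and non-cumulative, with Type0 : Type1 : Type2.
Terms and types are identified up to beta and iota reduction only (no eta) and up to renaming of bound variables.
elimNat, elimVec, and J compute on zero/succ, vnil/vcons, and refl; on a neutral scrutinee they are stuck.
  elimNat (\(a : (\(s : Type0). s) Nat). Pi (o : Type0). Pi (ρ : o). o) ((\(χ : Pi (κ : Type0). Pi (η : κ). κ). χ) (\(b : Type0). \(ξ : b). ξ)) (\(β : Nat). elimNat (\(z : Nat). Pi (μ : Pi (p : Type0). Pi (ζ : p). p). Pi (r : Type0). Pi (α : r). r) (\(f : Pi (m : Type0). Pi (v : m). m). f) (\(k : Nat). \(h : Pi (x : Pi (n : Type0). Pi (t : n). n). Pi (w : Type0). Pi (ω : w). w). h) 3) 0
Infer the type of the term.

inferred type:
  Pi (a : Type0). Pi (s : a). a


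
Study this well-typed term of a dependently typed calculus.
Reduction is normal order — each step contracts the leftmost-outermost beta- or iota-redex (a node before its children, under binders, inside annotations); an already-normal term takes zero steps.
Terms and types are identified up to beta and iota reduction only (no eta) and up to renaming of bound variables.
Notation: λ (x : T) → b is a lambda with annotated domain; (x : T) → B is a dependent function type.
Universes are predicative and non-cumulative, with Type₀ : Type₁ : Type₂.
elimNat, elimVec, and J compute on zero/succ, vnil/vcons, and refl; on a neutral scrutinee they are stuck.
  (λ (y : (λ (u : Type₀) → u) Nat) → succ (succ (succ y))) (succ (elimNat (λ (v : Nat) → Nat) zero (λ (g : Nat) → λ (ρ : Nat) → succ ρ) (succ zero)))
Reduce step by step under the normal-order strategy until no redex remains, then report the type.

reduction (normal order):
  (λ (y : (λ (u : Type₀) → u) Nat) → succ (succ (succ y))) (succ (elimNat (λ (v : Nat) → Nat) zero (λ (g : Nat) → λ (ρ : Nat) → succ ρ) (succ zero)))
  ~> succ (succ (succ (succ (elimNat (λ (y : Nat) → Nat) zero (λ (u : Nat) → λ (v : Nat) → succ v) (succ zero)))))
  ~> succ (succ (succ (succ ((λ (y : Nat) → λ (u : Nat) → succ u) zero (elimNat (λ (v : Nat) → Nat) zero (λ (g : Nat) → λ (ρ : Nat) → succ ρ) zero)))))
  ~> succ (succ (succ (succ ((λ (y : Nat) → succ y) (elimNat (λ (u : Nat) → Nat) zero (λ (v : Nat) → λ (g : Nat) → succ g) zero)))))
  ~> succ (succ (succ (succ (succ (elimNat (λ (y : Nat) → Nat) zero (λ (u : Nat) → λ (v : Nat) → succ v) zero)))))
  ~> succ (succ (succ (succ (succ zero))))
type:
  Nat


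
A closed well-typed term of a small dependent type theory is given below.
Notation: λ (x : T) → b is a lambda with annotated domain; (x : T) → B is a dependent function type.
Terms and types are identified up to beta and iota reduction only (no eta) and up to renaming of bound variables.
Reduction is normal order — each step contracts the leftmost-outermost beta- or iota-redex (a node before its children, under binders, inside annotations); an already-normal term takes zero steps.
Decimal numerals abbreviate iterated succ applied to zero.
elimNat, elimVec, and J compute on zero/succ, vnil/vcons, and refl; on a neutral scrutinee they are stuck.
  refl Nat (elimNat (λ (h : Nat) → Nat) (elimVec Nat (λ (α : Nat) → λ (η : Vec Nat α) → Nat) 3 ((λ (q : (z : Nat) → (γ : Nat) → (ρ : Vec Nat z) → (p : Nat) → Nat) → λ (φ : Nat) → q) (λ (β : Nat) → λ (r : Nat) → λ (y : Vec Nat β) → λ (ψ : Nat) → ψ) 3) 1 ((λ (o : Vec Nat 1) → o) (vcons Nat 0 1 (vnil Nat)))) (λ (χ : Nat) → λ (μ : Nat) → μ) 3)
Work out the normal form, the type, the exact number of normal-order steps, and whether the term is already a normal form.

reduced normal form:
  refl Nat 3
type:
  Eq Nat 3 3
steps to reach normal form (normal order): 19
already normal: no
first redex: an elimNat iota-redex


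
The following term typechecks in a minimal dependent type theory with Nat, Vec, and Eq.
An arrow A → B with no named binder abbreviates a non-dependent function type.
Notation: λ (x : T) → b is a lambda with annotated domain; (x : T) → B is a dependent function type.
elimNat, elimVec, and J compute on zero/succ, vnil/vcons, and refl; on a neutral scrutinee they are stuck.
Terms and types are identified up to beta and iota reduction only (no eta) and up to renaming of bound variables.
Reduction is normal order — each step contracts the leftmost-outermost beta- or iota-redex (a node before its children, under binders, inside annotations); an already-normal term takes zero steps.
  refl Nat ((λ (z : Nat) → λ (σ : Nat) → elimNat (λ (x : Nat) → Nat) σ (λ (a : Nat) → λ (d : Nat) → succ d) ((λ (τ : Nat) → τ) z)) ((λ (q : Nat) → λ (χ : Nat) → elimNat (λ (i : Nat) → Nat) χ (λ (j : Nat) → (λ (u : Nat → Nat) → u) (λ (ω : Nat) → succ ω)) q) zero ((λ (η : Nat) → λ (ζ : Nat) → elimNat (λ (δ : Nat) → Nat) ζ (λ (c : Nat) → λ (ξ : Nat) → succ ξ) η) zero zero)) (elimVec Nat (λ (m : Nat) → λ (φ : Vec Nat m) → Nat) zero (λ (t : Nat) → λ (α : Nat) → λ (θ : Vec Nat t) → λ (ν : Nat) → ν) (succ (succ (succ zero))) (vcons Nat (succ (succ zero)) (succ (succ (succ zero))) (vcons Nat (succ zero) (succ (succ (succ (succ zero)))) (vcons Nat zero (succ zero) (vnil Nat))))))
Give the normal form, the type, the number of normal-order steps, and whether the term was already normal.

resulting normal form:
  refl Nat zero
inferred type:
  Eq Nat zero zero
normal-order step count: 26
started in normal form: no
first contracted redex: a beta-redex


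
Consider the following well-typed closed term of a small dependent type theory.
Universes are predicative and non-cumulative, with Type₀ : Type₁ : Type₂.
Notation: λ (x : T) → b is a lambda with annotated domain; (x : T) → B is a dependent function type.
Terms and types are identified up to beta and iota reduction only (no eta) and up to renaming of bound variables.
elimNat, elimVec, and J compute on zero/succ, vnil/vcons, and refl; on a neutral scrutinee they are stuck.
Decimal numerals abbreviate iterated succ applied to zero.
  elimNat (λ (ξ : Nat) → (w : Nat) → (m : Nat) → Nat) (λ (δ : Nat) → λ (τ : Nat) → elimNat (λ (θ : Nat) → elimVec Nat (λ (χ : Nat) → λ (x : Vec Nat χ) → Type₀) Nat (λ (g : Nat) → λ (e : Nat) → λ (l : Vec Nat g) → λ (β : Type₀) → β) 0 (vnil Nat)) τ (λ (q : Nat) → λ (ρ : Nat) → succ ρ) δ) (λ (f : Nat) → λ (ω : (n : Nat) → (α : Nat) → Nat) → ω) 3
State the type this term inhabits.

inferred type:
  (ξ : Nat) → (w : Nat) → Nat


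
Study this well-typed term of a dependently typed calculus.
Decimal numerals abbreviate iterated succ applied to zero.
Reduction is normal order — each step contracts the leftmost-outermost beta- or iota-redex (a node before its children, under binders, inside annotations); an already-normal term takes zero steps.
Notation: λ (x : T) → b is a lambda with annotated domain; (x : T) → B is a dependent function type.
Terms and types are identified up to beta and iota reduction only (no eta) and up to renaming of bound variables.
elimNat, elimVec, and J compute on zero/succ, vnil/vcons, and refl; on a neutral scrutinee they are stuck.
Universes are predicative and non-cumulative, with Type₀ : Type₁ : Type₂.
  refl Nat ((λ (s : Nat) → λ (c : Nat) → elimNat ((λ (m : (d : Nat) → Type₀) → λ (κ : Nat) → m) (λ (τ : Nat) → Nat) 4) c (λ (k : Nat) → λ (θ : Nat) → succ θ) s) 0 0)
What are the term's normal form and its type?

reduced normal form:
  refl Nat 0
inferred type:
  Eq Nat 0 0
observation: contracting a beta-redex first, the term normalizes in 3 steps.


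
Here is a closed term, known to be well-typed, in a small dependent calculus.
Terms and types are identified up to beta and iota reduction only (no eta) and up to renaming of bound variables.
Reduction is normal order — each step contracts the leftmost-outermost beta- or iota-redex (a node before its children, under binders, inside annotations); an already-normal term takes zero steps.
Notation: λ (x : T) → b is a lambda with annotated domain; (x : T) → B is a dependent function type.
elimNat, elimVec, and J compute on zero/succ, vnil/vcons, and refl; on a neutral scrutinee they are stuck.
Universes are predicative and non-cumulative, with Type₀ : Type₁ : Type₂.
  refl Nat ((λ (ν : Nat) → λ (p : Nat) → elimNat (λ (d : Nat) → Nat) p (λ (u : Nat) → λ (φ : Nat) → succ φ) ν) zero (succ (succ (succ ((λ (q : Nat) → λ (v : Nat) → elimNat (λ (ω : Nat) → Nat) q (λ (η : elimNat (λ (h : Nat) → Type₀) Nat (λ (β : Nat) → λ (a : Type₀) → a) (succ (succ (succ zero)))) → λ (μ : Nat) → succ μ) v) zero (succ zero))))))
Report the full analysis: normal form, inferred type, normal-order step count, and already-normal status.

reduced normal form:
  refl Nat (succ (succ (succ (succ zero))))
the term's type:
  Eq Nat (succ (succ (succ (succ zero)))) (succ (succ (succ (succ zero))))
normal-order step count: 9
term was already normal: no
first contracted redex: a beta-redex


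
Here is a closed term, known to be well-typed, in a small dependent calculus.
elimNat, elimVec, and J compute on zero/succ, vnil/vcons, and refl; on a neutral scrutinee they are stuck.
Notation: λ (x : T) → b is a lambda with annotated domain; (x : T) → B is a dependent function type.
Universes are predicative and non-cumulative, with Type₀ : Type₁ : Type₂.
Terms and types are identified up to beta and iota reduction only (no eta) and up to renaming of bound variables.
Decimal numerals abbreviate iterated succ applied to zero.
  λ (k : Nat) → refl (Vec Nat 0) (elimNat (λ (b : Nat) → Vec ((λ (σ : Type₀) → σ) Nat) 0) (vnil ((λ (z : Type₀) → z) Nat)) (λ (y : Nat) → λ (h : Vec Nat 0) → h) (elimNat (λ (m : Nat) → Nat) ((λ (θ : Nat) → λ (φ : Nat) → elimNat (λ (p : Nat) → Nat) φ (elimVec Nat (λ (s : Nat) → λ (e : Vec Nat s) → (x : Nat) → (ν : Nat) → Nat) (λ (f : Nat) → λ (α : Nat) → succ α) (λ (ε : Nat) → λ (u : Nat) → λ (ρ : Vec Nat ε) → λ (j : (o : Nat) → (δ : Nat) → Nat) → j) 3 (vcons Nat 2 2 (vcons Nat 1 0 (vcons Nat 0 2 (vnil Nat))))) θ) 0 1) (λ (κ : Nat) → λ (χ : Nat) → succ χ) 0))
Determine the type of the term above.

inferred type:
  (k : Nat) → Eq (Vec Nat 0) (vnil Nat) (vnil Nat)
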